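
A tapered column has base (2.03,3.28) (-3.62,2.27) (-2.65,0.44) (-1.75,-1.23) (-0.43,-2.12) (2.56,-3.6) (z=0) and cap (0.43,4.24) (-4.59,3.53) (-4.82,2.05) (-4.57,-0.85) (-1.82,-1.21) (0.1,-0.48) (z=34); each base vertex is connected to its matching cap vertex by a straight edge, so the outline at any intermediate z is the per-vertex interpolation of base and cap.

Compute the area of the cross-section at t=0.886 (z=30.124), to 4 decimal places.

Area at t=0.886: 23.8917

Cross-section at t=0.886: each vertex is (1-t)·p0[i] + t·p1[i].
  v1: (1-0.886)·(2.03,3.28) + 0.886·(0.43,4.24) = (0.6124,4.1306)
  v2: (1-0.886)·(-3.62,2.27) + 0.886·(-4.59,3.53) = (-4.4794,3.3864)
  v3: (1-0.886)·(-2.65,0.44) + 0.886·(-4.82,2.05) = (-4.5726,1.8665)
  v4: (1-0.886)·(-1.75,-1.23) + 0.886·(-4.57,-0.85) = (-4.2485,-0.8933)
  v5: (1-0.886)·(-0.43,-2.12) + 0.886·(-1.82,-1.21) = (-1.6615,-1.3137)
  v6: (1-0.886)·(2.56,-3.6) + 0.886·(0.1,-0.48) = (0.3804,-0.8357)
Shoelace sum Σ(x_i·y_{i+1} − x_{i+1}·y_i):
  i=1: 0.6124·3.3864 − -4.4794·4.1306 = +20.5763 (running +20.5763)
  i=2: -4.4794·1.8665 − -4.5726·3.3864 = +7.1239 (running +27.7002)
  i=3: -4.5726·-0.8933 − -4.2485·1.8665 = +12.0145 (running +39.7147)
  i=4: -4.2485·-1.3137 − -1.6615·-0.8933 = +4.0972 (running +43.8119)
  i=5: -1.6615·-0.8357 − 0.3804·-1.3137 = +1.8883 (running +45.7002)
  i=6: 0.3804·4.1306 − 0.6124·-0.8357 = +2.0832 (running +47.7834)
Area = |Σ|/2 = |47.7834|/2 = 23.8917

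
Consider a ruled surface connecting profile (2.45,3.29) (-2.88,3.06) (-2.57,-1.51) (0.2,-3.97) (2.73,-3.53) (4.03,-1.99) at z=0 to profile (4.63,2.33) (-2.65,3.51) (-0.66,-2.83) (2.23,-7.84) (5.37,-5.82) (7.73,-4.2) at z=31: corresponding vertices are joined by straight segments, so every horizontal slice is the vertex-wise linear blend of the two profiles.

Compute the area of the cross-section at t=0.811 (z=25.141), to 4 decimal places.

Area at t=0.811: 60.7115

Cross-section at t=0.811: each vertex is (1-t)·p0[i] + t·p1[i].
  v1: (1-0.811)·(2.45,3.29) + 0.811·(4.63,2.33) = (4.2180,2.5114)
  v2: (1-0.811)·(-2.88,3.06) + 0.811·(-2.65,3.51) = (-2.6935,3.4249)
  v3: (1-0.811)·(-2.57,-1.51) + 0.811·(-0.66,-2.83) = (-1.0210,-2.5805)
  v4: (1-0.811)·(0.2,-3.97) + 0.811·(2.23,-7.84) = (1.8463,-7.1086)
  v5: (1-0.811)·(2.73,-3.53) + 0.811·(5.37,-5.82) = (4.8710,-5.3872)
  v6: (1-0.811)·(4.03,-1.99) + 0.811·(7.73,-4.2) = (7.0307,-3.7823)
Shoelace sum Σ(x_i·y_{i+1} − x_{i+1}·y_i):
  i=1: 4.2180·3.4249 − -2.6935·2.5114 = +21.2109 (running +21.2109)
  i=2: -2.6935·-2.5805 − -1.0210·3.4249 = +10.4474 (running +31.6583)
  i=3: -1.0210·-7.1086 − 1.8463·-2.5805 = +12.0223 (running +43.6805)
  i=4: 1.8463·-5.3872 − 4.8710·-7.1086 = +24.6796 (running +68.3601)
  i=5: 4.8710·-3.7823 − 7.0307·-5.3872 = +19.4519 (running +87.8121)
  i=6: 7.0307·2.5114 − 4.2180·-3.7823 = +33.6109 (running +121.4229)
Area = |Σ|/2 = |121.4229|/2 = 60.7115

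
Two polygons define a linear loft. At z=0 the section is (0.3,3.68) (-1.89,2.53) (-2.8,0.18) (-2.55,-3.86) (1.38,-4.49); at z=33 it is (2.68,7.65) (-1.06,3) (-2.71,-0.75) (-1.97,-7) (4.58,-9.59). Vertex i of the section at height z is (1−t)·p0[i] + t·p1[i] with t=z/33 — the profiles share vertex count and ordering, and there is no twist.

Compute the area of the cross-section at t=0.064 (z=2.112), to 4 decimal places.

Cross-section at t=0.064: each vertex is (1-t)·p0[i] + t·p1[i].
  v1: (1-0.064)·(0.3,3.68) + 0.064·(2.68,7.65) = (0.4523,3.9341)
  v2: (1-0.064)·(-1.89,2.53) + 0.064·(-1.06,3) = (-1.8369,2.5601)
  v3: (1-0.064)·(-2.8,0.18) + 0.064·(-2.71,-0.75) = (-2.7942,0.1205)
  v4: (1-0.064)·(-2.55,-3.86) + 0.064·(-1.97,-7) = (-2.5129,-4.0610)
  v5: (1-0.064)·(1.38,-4.49) + 0.064·(4.58,-9.59) = (1.5848,-4.8164)
Shoelace sum Σ(x_i·y_{i+1} − x_{i+1}·y_i):
  i=1: 0.4523·2.5601 − -1.8369·3.9341 = +8.3844 (running +8.3844)
  i=2: -1.8369·0.1205 − -2.7942·2.5601 = +6.9322 (running +15.3166)
  i=3: -2.7942·-4.0610 − -2.5129·0.1205 = +11.6500 (running +26.9666)
  i=4: -2.5129·-4.8164 − 1.5848·-4.0610 = +18.5388 (running +45.5055)
  i=5: 1.5848·3.9341 − 0.4523·-4.8164 = +8.4133 (running +53.9188)
Area = |Σ|/2 = |53.9188|/2 = 26.9594

Area at t=0.064: 26.9594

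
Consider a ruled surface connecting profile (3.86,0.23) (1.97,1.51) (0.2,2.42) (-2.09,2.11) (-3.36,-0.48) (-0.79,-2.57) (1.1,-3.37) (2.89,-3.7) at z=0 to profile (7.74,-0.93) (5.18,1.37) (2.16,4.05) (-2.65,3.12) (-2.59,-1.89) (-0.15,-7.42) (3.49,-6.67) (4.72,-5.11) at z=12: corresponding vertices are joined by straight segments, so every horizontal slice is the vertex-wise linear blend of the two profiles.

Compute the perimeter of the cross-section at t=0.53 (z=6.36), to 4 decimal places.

Perimeter at t=0.53: 27.1929

Cross-section at t=0.53: each vertex is (1-t)·p0[i] + t·p1[i].
  v1: (1-0.53)·(3.86,0.23) + 0.53·(7.74,-0.93) = (5.9164,-0.3848)
  v2: (1-0.53)·(1.97,1.51) + 0.53·(5.18,1.37) = (3.6713,1.4358)
  v3: (1-0.53)·(0.2,2.42) + 0.53·(2.16,4.05) = (1.2388,3.2839)
  v4: (1-0.53)·(-2.09,2.11) + 0.53·(-2.65,3.12) = (-2.3868,2.6453)
  v5: (1-0.53)·(-3.36,-0.48) + 0.53·(-2.59,-1.89) = (-2.9519,-1.2273)
  v6: (1-0.53)·(-0.79,-2.57) + 0.53·(-0.15,-7.42) = (-0.4508,-5.1405)
  v7: (1-0.53)·(1.1,-3.37) + 0.53·(3.49,-6.67) = (2.3667,-5.1190)
  v8: (1-0.53)·(2.89,-3.7) + 0.53·(4.72,-5.11) = (3.8599,-4.4473)
Perimeter = Σ |v_{i+1} − v_i|:
  edge 1→2: √(-2.2451² + 1.8206²) = 2.8905 (running 2.8905)
  edge 2→3: √(-2.4325² + 1.8481²) = 3.0549 (running 5.9454)
  edge 3→4: √(-3.6256² + -0.6386²) = 3.6814 (running 9.6268)
  edge 4→5: √(-0.5651² + -3.8726²) = 3.9136 (running 13.5405)
  edge 5→6: √(2.5011² + -3.9132²) = 4.6442 (running 18.1847)
  edge 6→7: √(2.8175² + 0.0215²) = 2.8176 (running 21.0022)
  edge 7→8: √(1.4932² + 0.6717²) = 1.6373 (running 22.6396)
  edge 8→1: √(2.0565² + 4.0625²) = 4.5534 (running 27.1929)
Perimeter = 27.1929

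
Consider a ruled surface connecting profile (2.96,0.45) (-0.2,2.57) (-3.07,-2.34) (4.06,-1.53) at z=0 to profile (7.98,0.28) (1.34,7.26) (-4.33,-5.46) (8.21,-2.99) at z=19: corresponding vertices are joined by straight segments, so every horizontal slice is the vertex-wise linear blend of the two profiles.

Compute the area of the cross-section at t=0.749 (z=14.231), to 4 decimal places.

Cross-section at t=0.749: each vertex is (1-t)·p0[i] + t·p1[i].
  v1: (1-0.749)·(2.96,0.45) + 0.749·(7.98,0.28) = (6.7200,0.3227)
  v2: (1-0.749)·(-0.2,2.57) + 0.749·(1.34,7.26) = (0.9535,6.0828)
  v3: (1-0.749)·(-3.07,-2.34) + 0.749·(-4.33,-5.46) = (-4.0137,-4.6769)
  v4: (1-0.749)·(4.06,-1.53) + 0.749·(8.21,-2.99) = (7.1684,-2.6235)
Shoelace sum Σ(x_i·y_{i+1} − x_{i+1}·y_i):
  i=1: 6.7200·6.0828 − 0.9535·0.3227 = +40.5687 (running +40.5687)
  i=2: 0.9535·-4.6769 − -4.0137·6.0828 = +19.9556 (running +60.5243)
  i=3: -4.0137·-2.6235 − 7.1684·-4.6769 = +44.0557 (running +104.5800)
  i=4: 7.1684·0.3227 − 6.7200·-2.6235 = +19.9431 (running +124.5232)
Area = |Σ|/2 = |124.5232|/2 = 62.2616

Area at t=0.749: 62.2616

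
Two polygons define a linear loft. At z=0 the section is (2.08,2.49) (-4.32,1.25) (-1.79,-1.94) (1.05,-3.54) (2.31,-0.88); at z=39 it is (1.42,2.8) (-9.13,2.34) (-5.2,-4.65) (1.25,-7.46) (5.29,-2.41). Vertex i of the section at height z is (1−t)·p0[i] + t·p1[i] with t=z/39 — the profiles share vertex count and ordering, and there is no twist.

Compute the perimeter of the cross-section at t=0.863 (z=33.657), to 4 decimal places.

Perimeter at t=0.863: 35.9552

Cross-section at t=0.863: each vertex is (1-t)·p0[i] + t·p1[i].
  v1: (1-0.863)·(2.08,2.49) + 0.863·(1.42,2.8) = (1.5104,2.7575)
  v2: (1-0.863)·(-4.32,1.25) + 0.863·(-9.13,2.34) = (-8.4710,2.1907)
  v3: (1-0.863)·(-1.79,-1.94) + 0.863·(-5.2,-4.65) = (-4.7328,-4.2787)
  v4: (1-0.863)·(1.05,-3.54) + 0.863·(1.25,-7.46) = (1.2226,-6.9230)
  v5: (1-0.863)·(2.31,-0.88) + 0.863·(5.29,-2.41) = (4.8817,-2.2004)
Perimeter = Σ |v_{i+1} − v_i|:
  edge 1→2: √(-9.9815² + -0.5669²) = 9.9975 (running 9.9975)
  edge 2→3: √(3.7382² + -6.4694²) = 7.4718 (running 17.4693)
  edge 3→4: √(5.9554² + -2.6442²) = 6.5161 (running 23.9854)
  edge 4→5: √(3.6591² + 4.7226²) = 5.9743 (running 29.9596)
  edge 5→1: √(-3.3713² + 4.9579²) = 5.9956 (running 35.9552)
Perimeter = 35.9552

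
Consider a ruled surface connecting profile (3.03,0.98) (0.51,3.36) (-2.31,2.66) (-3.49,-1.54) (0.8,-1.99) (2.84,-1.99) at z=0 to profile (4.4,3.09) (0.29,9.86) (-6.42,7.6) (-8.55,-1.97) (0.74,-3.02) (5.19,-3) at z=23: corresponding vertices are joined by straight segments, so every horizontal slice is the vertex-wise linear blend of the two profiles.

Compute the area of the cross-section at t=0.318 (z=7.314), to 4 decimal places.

Area at t=0.318: 50.3896

Cross-section at t=0.318: each vertex is (1-t)·p0[i] + t·p1[i].
  v1: (1-0.318)·(3.03,0.98) + 0.318·(4.4,3.09) = (3.4657,1.6510)
  v2: (1-0.318)·(0.51,3.36) + 0.318·(0.29,9.86) = (0.4400,5.4270)
  v3: (1-0.318)·(-2.31,2.66) + 0.318·(-6.42,7.6) = (-3.6170,4.2309)
  v4: (1-0.318)·(-3.49,-1.54) + 0.318·(-8.55,-1.97) = (-5.0991,-1.6767)
  v5: (1-0.318)·(0.8,-1.99) + 0.318·(0.74,-3.02) = (0.7809,-2.3175)
  v6: (1-0.318)·(2.84,-1.99) + 0.318·(5.19,-3) = (3.5873,-2.3112)
Shoelace sum Σ(x_i·y_{i+1} − x_{i+1}·y_i):
  i=1: 3.4657·5.4270 − 0.4400·1.6510 = +18.0816 (running +18.0816)
  i=2: 0.4400·4.2309 − -3.6170·5.4270 = +21.4911 (running +39.5728)
  i=3: -3.6170·-1.6767 − -5.0991·4.2309 = +27.6385 (running +67.2113)
  i=4: -5.0991·-2.3175 − 0.7809·-1.6767 = +13.1267 (running +80.3380)
  i=5: 0.7809·-2.3112 − 3.5873·-2.3175 = +6.5089 (running +86.8469)
  i=6: 3.5873·1.6510 − 3.4657·-2.3112 = +13.9323 (running +100.7792)
Area = |Σ|/2 = |100.7792|/2 = 50.3896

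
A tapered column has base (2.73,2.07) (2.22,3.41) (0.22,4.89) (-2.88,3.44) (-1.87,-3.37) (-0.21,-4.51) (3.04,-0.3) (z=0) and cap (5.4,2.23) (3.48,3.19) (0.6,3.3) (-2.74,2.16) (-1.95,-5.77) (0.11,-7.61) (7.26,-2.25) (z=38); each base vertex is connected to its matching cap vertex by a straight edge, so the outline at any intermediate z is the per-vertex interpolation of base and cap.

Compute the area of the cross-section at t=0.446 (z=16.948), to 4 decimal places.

Cross-section at t=0.446: each vertex is (1-t)·p0[i] + t·p1[i].
  v1: (1-0.446)·(2.73,2.07) + 0.446·(5.4,2.23) = (3.9208,2.1414)
  v2: (1-0.446)·(2.22,3.41) + 0.446·(3.48,3.19) = (2.7820,3.3119)
  v3: (1-0.446)·(0.22,4.89) + 0.446·(0.6,3.3) = (0.3895,4.1809)
  v4: (1-0.446)·(-2.88,3.44) + 0.446·(-2.74,2.16) = (-2.8176,2.8691)
  v5: (1-0.446)·(-1.87,-3.37) + 0.446·(-1.95,-5.77) = (-1.9057,-4.4404)
  v6: (1-0.446)·(-0.21,-4.51) + 0.446·(0.11,-7.61) = (-0.0673,-5.8926)
  v7: (1-0.446)·(3.04,-0.3) + 0.446·(7.26,-2.25) = (4.9221,-1.1697)
Shoelace sum Σ(x_i·y_{i+1} − x_{i+1}·y_i):
  i=1: 3.9208·3.3119 − 2.7820·2.1414 = +7.0281 (running +7.0281)
  i=2: 2.7820·4.1809 − 0.3895·3.3119 = +10.3411 (running +17.3692)
  i=3: 0.3895·2.8691 − -2.8176·4.1809 = +12.8973 (running +30.2665)
  i=4: -2.8176·-4.4404 − -1.9057·2.8691 = +17.9787 (running +48.2452)
  i=5: -1.9057·-5.8926 − -0.0673·-4.4404 = +10.9307 (running +59.1758)
  i=6: -0.0673·-1.1697 − 4.9221·-5.8926 = +29.0828 (running +88.2586)
  i=7: 4.9221·2.1414 − 3.9208·-1.1697 = +15.1262 (running +103.3848)
Area = |Σ|/2 = |103.3848|/2 = 51.6924

Area at t=0.446: 51.6924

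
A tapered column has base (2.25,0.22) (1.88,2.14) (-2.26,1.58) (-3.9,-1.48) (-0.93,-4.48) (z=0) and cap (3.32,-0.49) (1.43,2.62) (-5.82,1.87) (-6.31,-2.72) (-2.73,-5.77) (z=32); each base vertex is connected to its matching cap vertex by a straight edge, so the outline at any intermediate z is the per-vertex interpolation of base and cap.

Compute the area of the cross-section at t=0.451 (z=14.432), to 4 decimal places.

Area at t=0.451: 35.3484

Cross-section at t=0.451: each vertex is (1-t)·p0[i] + t·p1[i].
  v1: (1-0.451)·(2.25,0.22) + 0.451·(3.32,-0.49) = (2.7326,-0.1002)
  v2: (1-0.451)·(1.88,2.14) + 0.451·(1.43,2.62) = (1.6770,2.3565)
  v3: (1-0.451)·(-2.26,1.58) + 0.451·(-5.82,1.87) = (-3.8656,1.7108)
  v4: (1-0.451)·(-3.9,-1.48) + 0.451·(-6.31,-2.72) = (-4.9869,-2.0392)
  v5: (1-0.451)·(-0.93,-4.48) + 0.451·(-2.73,-5.77) = (-1.7418,-5.0618)
Shoelace sum Σ(x_i·y_{i+1} − x_{i+1}·y_i):
  i=1: 2.7326·2.3565 − 1.6770·-0.1002 = +6.6073 (running +6.6073)
  i=2: 1.6770·1.7108 − -3.8656·2.3565 = +11.9782 (running +18.5855)
  i=3: -3.8656·-2.0392 − -4.9869·1.7108 = +16.4144 (running +34.9999)
  i=4: -4.9869·-5.0618 − -1.7418·-2.0392 = +21.6907 (running +56.6906)
  i=5: -1.7418·-0.1002 − 2.7326·-5.0618 = +14.0062 (running +70.6968)
Area = |Σ|/2 = |70.6968|/2 = 35.3484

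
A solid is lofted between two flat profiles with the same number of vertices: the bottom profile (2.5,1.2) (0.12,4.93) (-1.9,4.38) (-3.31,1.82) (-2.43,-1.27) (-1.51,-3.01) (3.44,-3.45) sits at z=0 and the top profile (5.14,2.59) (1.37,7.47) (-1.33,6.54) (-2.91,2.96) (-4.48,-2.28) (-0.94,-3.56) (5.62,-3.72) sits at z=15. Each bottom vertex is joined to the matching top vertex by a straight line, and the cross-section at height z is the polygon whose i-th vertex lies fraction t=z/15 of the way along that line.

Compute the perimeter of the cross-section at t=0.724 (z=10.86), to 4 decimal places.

Cross-section at t=0.724: each vertex is (1-t)·p0[i] + t·p1[i].
  v1: (1-0.724)·(2.5,1.2) + 0.724·(5.14,2.59) = (4.4114,2.2064)
  v2: (1-0.724)·(0.12,4.93) + 0.724·(1.37,7.47) = (1.0250,6.7690)
  v3: (1-0.724)·(-1.9,4.38) + 0.724·(-1.33,6.54) = (-1.4873,5.9438)
  v4: (1-0.724)·(-3.31,1.82) + 0.724·(-2.91,2.96) = (-3.0204,2.6454)
  v5: (1-0.724)·(-2.43,-1.27) + 0.724·(-4.48,-2.28) = (-3.9142,-2.0012)
  v6: (1-0.724)·(-1.51,-3.01) + 0.724·(-0.94,-3.56) = (-1.0973,-3.4082)
  v7: (1-0.724)·(3.44,-3.45) + 0.724·(5.62,-3.72) = (5.0183,-3.6455)
Perimeter = Σ |v_{i+1} − v_i|:
  edge 1→2: √(-3.3864² + 4.5626²) = 5.6820 (running 5.6820)
  edge 2→3: √(-2.5123² + -0.8251²) = 2.6443 (running 8.3263)
  edge 3→4: √(-1.5331² + -3.2985²) = 3.6373 (running 11.9637)
  edge 4→5: √(-0.8938² + -4.6466²) = 4.7318 (running 16.6954)
  edge 5→6: √(2.8169² + -1.4070²) = 3.1487 (running 19.8442)
  edge 6→7: √(6.1156² + -0.2373²) = 6.1202 (running 25.9644)
  edge 7→1: √(-0.6070² + 5.8518²) = 5.8832 (running 31.8476)
Perimeter = 31.8476

Perimeter at t=0.724: 31.8476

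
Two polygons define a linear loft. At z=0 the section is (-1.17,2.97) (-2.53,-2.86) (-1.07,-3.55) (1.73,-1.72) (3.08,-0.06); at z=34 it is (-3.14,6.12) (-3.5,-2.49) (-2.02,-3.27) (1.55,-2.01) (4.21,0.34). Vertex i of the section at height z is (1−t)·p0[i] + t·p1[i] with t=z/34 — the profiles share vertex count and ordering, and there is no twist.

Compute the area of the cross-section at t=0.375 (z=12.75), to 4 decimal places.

Cross-section at t=0.375: each vertex is (1-t)·p0[i] + t·p1[i].
  v1: (1-0.375)·(-1.17,2.97) + 0.375·(-3.14,6.12) = (-1.9087,4.1513)
  v2: (1-0.375)·(-2.53,-2.86) + 0.375·(-3.5,-2.49) = (-2.8937,-2.7212)
  v3: (1-0.375)·(-1.07,-3.55) + 0.375·(-2.02,-3.27) = (-1.4263,-3.4450)
  v4: (1-0.375)·(1.73,-1.72) + 0.375·(1.55,-2.01) = (1.6625,-1.8287)
  v5: (1-0.375)·(3.08,-0.06) + 0.375·(4.21,0.34) = (3.5038,0.0900)
Shoelace sum Σ(x_i·y_{i+1} − x_{i+1}·y_i):
  i=1: -1.9087·-2.7212 − -2.8937·4.1513 = +17.2069 (running +17.2069)
  i=2: -2.8937·-3.4450 − -1.4263·-2.7212 = +6.0878 (running +23.2947)
  i=3: -1.4263·-1.8287 − 1.6625·-3.4450 = +8.3356 (running +31.6302)
  i=4: 1.6625·0.0900 − 3.5038·-1.8287 = +6.5571 (running +38.1873)
  i=5: 3.5038·4.1513 − -1.9087·0.0900 = +14.7167 (running +52.9041)
Area = |Σ|/2 = |52.9041|/2 = 26.4520

Area at t=0.375: 26.4520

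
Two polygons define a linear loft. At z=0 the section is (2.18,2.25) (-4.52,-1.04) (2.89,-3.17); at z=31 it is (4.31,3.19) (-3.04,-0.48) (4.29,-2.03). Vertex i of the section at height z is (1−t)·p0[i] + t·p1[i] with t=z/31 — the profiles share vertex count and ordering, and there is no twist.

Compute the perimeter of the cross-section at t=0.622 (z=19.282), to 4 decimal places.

Cross-section at t=0.622: each vertex is (1-t)·p0[i] + t·p1[i].
  v1: (1-0.622)·(2.18,2.25) + 0.622·(4.31,3.19) = (3.5049,2.8347)
  v2: (1-0.622)·(-4.52,-1.04) + 0.622·(-3.04,-0.48) = (-3.5994,-0.6917)
  v3: (1-0.622)·(2.89,-3.17) + 0.622·(4.29,-2.03) = (3.7608,-2.4609)
Perimeter = Σ |v_{i+1} − v_i|:
  edge 1→2: √(-7.1043² + -3.5264²) = 7.9313 (running 7.9313)
  edge 2→3: √(7.3602² + -1.7692²) = 7.5699 (running 15.5012)
  edge 3→1: √(-0.2559² + 5.2956²) = 5.3018 (running 20.8030)
Perimeter = 20.8030

Perimeter at t=0.622: 20.8030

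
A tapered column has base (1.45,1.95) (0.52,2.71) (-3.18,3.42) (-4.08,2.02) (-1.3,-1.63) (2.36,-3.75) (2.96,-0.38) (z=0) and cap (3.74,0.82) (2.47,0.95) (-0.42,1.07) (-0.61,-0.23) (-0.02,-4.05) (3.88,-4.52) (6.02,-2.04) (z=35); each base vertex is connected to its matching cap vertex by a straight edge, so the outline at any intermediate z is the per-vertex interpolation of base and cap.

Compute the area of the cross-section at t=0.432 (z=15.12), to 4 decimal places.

Area at t=0.432: 27.9779

Cross-section at t=0.432: each vertex is (1-t)·p0[i] + t·p1[i].
  v1: (1-0.432)·(1.45,1.95) + 0.432·(3.74,0.82) = (2.4393,1.4618)
  v2: (1-0.432)·(0.52,2.71) + 0.432·(2.47,0.95) = (1.3624,1.9497)
  v3: (1-0.432)·(-3.18,3.42) + 0.432·(-0.42,1.07) = (-1.9877,2.4048)
  v4: (1-0.432)·(-4.08,2.02) + 0.432·(-0.61,-0.23) = (-2.5810,1.0480)
  v5: (1-0.432)·(-1.3,-1.63) + 0.432·(-0.02,-4.05) = (-0.7470,-2.6754)
  v6: (1-0.432)·(2.36,-3.75) + 0.432·(3.88,-4.52) = (3.0166,-4.0826)
  v7: (1-0.432)·(2.96,-0.38) + 0.432·(6.02,-2.04) = (4.2819,-1.0971)
Shoelace sum Σ(x_i·y_{i+1} − x_{i+1}·y_i):
  i=1: 2.4393·1.9497 − 1.3624·1.4618 = +2.7642 (running +2.7642)
  i=2: 1.3624·2.4048 − -1.9877·1.9497 = +7.1516 (running +9.9158)
  i=3: -1.9877·1.0480 − -2.5810·2.4048 = +4.1236 (running +14.0394)
  i=4: -2.5810·-2.6754 − -0.7470·1.0480 = +7.6881 (running +21.7275)
  i=5: -0.7470·-4.0826 − 3.0166·-2.6754 = +11.1207 (running +32.8483)
  i=6: 3.0166·-1.0971 − 4.2819·-4.0826 = +14.1719 (running +47.0202)
  i=7: 4.2819·1.4618 − 2.4393·-1.0971 = +8.9357 (running +55.9559)
Area = |Σ|/2 = |55.9559|/2 = 27.9779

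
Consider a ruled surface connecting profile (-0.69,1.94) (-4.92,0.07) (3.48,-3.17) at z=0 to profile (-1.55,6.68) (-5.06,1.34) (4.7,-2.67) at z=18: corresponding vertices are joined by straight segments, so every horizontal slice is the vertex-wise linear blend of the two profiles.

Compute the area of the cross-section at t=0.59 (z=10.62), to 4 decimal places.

Cross-section at t=0.59: each vertex is (1-t)·p0[i] + t·p1[i].
  v1: (1-0.59)·(-0.69,1.94) + 0.59·(-1.55,6.68) = (-1.1974,4.7366)
  v2: (1-0.59)·(-4.92,0.07) + 0.59·(-5.06,1.34) = (-5.0026,0.8193)
  v3: (1-0.59)·(3.48,-3.17) + 0.59·(4.7,-2.67) = (4.1998,-2.8750)
Shoelace sum Σ(x_i·y_{i+1} − x_{i+1}·y_i):
  i=1: -1.1974·0.8193 − -5.0026·4.7366 = +22.7143 (running +22.7143)
  i=2: -5.0026·-2.8750 − 4.1998·0.8193 = +10.9416 (running +33.6559)
  i=3: 4.1998·4.7366 − -1.1974·-2.8750 = +16.4502 (running +50.1061)
Area = |Σ|/2 = |50.1061|/2 = 25.0531

Area at t=0.59: 25.0531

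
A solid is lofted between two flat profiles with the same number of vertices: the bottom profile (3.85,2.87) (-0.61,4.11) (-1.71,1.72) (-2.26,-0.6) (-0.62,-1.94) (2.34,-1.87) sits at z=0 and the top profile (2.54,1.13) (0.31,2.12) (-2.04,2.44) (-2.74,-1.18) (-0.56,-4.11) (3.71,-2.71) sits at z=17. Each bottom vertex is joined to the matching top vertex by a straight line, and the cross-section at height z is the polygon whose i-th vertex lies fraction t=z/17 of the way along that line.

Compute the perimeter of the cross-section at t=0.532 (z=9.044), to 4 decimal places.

Cross-section at t=0.532: each vertex is (1-t)·p0[i] + t·p1[i].
  v1: (1-0.532)·(3.85,2.87) + 0.532·(2.54,1.13) = (3.1531,1.9443)
  v2: (1-0.532)·(-0.61,4.11) + 0.532·(0.31,2.12) = (-0.1206,3.0513)
  v3: (1-0.532)·(-1.71,1.72) + 0.532·(-2.04,2.44) = (-1.8856,2.1030)
  v4: (1-0.532)·(-2.26,-0.6) + 0.532·(-2.74,-1.18) = (-2.5154,-0.9086)
  v5: (1-0.532)·(-0.62,-1.94) + 0.532·(-0.56,-4.11) = (-0.5881,-3.0944)
  v6: (1-0.532)·(2.34,-1.87) + 0.532·(3.71,-2.71) = (3.0688,-2.3169)
Perimeter = Σ |v_{i+1} − v_i|:
  edge 1→2: √(-3.2736² + 1.1070²) = 3.4557 (running 3.4557)
  edge 2→3: √(-1.7650² + -0.9483²) = 2.0036 (running 5.4594)
  edge 3→4: √(-0.6298² + -3.0116²) = 3.0767 (running 8.5361)
  edge 4→5: √(1.9273² + -2.1859²) = 2.9142 (running 11.4503)
  edge 5→6: √(3.6569² + 0.7776²) = 3.7387 (running 15.1890)
  edge 6→1: √(0.0842² + 4.2612²) = 4.2620 (running 19.4510)
Perimeter = 19.4510

Perimeter at t=0.532: 19.4510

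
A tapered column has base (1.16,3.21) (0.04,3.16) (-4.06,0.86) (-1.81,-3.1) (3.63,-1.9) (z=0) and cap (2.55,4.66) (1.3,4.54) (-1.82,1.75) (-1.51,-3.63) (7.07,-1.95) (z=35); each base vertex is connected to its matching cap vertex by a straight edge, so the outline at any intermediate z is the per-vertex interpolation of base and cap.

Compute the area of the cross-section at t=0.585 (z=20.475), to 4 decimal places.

Area at t=0.585: 38.6940

Cross-section at t=0.585: each vertex is (1-t)·p0[i] + t·p1[i].
  v1: (1-0.585)·(1.16,3.21) + 0.585·(2.55,4.66) = (1.9731,4.0583)
  v2: (1-0.585)·(0.04,3.16) + 0.585·(1.3,4.54) = (0.7771,3.9673)
  v3: (1-0.585)·(-4.06,0.86) + 0.585·(-1.82,1.75) = (-2.7496,1.3806)
  v4: (1-0.585)·(-1.81,-3.1) + 0.585·(-1.51,-3.63) = (-1.6345,-3.4101)
  v5: (1-0.585)·(3.63,-1.9) + 0.585·(7.07,-1.95) = (5.6424,-1.9292)
Shoelace sum Σ(x_i·y_{i+1} − x_{i+1}·y_i):
  i=1: 1.9731·3.9673 − 0.7771·4.0583 = +4.6744 (running +4.6744)
  i=2: 0.7771·1.3806 − -2.7496·3.9673 = +11.9814 (running +16.6558)
  i=3: -2.7496·-3.4101 − -1.6345·1.3806 = +11.6329 (running +28.2887)
  i=4: -1.6345·-1.9292 − 5.6424·-3.4101 = +22.3942 (running +50.6830)
  i=5: 5.6424·4.0583 − 1.9731·-1.9292 = +26.7050 (running +77.3879)
Area = |Σ|/2 = |77.3879|/2 = 38.6940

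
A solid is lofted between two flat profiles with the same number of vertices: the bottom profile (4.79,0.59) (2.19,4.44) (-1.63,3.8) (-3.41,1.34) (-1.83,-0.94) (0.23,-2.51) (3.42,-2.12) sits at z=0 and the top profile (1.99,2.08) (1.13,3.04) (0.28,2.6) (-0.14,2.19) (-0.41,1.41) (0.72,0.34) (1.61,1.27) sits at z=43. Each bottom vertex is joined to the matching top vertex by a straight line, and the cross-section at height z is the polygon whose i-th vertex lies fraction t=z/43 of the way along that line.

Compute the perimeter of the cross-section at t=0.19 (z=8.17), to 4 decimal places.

Perimeter at t=0.19: 20.0475

Cross-section at t=0.19: each vertex is (1-t)·p0[i] + t·p1[i].
  v1: (1-0.19)·(4.79,0.59) + 0.19·(1.99,2.08) = (4.2580,0.8731)
  v2: (1-0.19)·(2.19,4.44) + 0.19·(1.13,3.04) = (1.9886,4.1740)
  v3: (1-0.19)·(-1.63,3.8) + 0.19·(0.28,2.6) = (-1.2671,3.5720)
  v4: (1-0.19)·(-3.41,1.34) + 0.19·(-0.14,2.19) = (-2.7887,1.5015)
  v5: (1-0.19)·(-1.83,-0.94) + 0.19·(-0.41,1.41) = (-1.5602,-0.4935)
  v6: (1-0.19)·(0.23,-2.51) + 0.19·(0.72,0.34) = (0.3231,-1.9685)
  v7: (1-0.19)·(3.42,-2.12) + 0.19·(1.61,1.27) = (3.0761,-1.4759)
Perimeter = Σ |v_{i+1} − v_i|:
  edge 1→2: √(-2.2694² + 3.3009²) = 4.0058 (running 4.0058)
  edge 2→3: √(-3.2557² + -0.6020²) = 3.3109 (running 7.3166)
  edge 3→4: √(-1.5216² + -2.0705²) = 2.5695 (running 9.8861)
  edge 4→5: √(1.2285² + -1.9950²) = 2.3429 (running 12.2290)
  edge 5→6: √(1.8833² + -1.4750²) = 2.3922 (running 14.6212)
  edge 6→7: √(2.7530² + 0.4926²) = 2.7967 (running 17.4179)
  edge 7→1: √(1.1819² + 2.3490²) = 2.6296 (running 20.0475)
Perimeter = 20.0475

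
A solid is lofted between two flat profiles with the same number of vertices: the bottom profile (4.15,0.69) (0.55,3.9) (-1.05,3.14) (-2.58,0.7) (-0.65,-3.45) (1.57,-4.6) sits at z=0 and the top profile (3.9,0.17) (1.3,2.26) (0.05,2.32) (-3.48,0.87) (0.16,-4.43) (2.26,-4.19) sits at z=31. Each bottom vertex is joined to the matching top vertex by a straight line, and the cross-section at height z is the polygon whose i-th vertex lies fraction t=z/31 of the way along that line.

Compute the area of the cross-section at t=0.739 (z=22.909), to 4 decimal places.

Cross-section at t=0.739: each vertex is (1-t)·p0[i] + t·p1[i].
  v1: (1-0.739)·(4.15,0.69) + 0.739·(3.9,0.17) = (3.9653,0.3057)
  v2: (1-0.739)·(0.55,3.9) + 0.739·(1.3,2.26) = (1.1042,2.6880)
  v3: (1-0.739)·(-1.05,3.14) + 0.739·(0.05,2.32) = (-0.2371,2.5340)
  v4: (1-0.739)·(-2.58,0.7) + 0.739·(-3.48,0.87) = (-3.2451,0.8256)
  v5: (1-0.739)·(-0.65,-3.45) + 0.739·(0.16,-4.43) = (-0.0514,-4.1742)
  v6: (1-0.739)·(1.57,-4.6) + 0.739·(2.26,-4.19) = (2.0799,-4.2970)
Shoelace sum Σ(x_i·y_{i+1} − x_{i+1}·y_i):
  i=1: 3.9653·2.6880 − 1.1042·0.3057 = +10.3212 (running +10.3212)
  i=2: 1.1042·2.5340 − -0.2371·2.6880 = +3.4355 (running +13.7567)
  i=3: -0.2371·0.8256 − -3.2451·2.5340 = +8.0274 (running +21.7841)
  i=4: -3.2451·-4.1742 − -0.0514·0.8256 = +13.5882 (running +35.3723)
  i=5: -0.0514·-4.2970 − 2.0799·-4.1742 = +8.9029 (running +44.2752)
  i=6: 2.0799·0.3057 − 3.9653·-4.2970 = +17.6746 (running +61.9498)
Area = |Σ|/2 = |61.9498|/2 = 30.9749

Area at t=0.739: 30.9749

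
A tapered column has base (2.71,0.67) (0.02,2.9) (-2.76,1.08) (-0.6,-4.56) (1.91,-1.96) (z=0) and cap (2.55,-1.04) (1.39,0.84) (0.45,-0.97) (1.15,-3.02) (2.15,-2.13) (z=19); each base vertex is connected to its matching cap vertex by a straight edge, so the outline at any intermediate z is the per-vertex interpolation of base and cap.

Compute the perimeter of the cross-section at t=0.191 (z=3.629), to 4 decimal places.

Cross-section at t=0.191: each vertex is (1-t)·p0[i] + t·p1[i].
  v1: (1-0.191)·(2.71,0.67) + 0.191·(2.55,-1.04) = (2.6794,0.3434)
  v2: (1-0.191)·(0.02,2.9) + 0.191·(1.39,0.84) = (0.2817,2.5065)
  v3: (1-0.191)·(-2.76,1.08) + 0.191·(0.45,-0.97) = (-2.1469,0.6885)
  v4: (1-0.191)·(-0.6,-4.56) + 0.191·(1.15,-3.02) = (-0.2657,-4.2659)
  v5: (1-0.191)·(1.91,-1.96) + 0.191·(2.15,-2.13) = (1.9558,-1.9925)
Perimeter = Σ |v_{i+1} − v_i|:
  edge 1→2: √(-2.3978² + 2.1631²) = 3.2293 (running 3.2293)
  edge 2→3: √(-2.4286² + -1.8181²) = 3.0337 (running 6.2630)
  edge 3→4: √(1.8811² + -4.9543²) = 5.2994 (running 11.5624)
  edge 4→5: √(2.2216² + 2.2734²) = 3.1786 (running 14.7411)
  edge 5→1: √(0.7236² + 2.3359²) = 2.4454 (running 17.1865)
Perimeter = 17.1865

Perimeter at t=0.191: 17.1865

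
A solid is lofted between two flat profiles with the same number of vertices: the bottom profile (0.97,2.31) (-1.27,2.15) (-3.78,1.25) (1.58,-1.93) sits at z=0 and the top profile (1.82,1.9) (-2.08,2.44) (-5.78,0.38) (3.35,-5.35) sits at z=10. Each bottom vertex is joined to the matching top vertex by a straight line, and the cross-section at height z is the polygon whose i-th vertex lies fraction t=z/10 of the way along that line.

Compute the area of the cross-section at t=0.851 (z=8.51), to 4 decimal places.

Area at t=0.851: 29.6265

Cross-section at t=0.851: each vertex is (1-t)·p0[i] + t·p1[i].
  v1: (1-0.851)·(0.97,2.31) + 0.851·(1.82,1.9) = (1.6934,1.9611)
  v2: (1-0.851)·(-1.27,2.15) + 0.851·(-2.08,2.44) = (-1.9593,2.3968)
  v3: (1-0.851)·(-3.78,1.25) + 0.851·(-5.78,0.38) = (-5.4820,0.5096)
  v4: (1-0.851)·(1.58,-1.93) + 0.851·(3.35,-5.35) = (3.0863,-4.8404)
Shoelace sum Σ(x_i·y_{i+1} − x_{i+1}·y_i):
  i=1: 1.6934·2.3968 − -1.9593·1.9611 = +7.9010 (running +7.9010)
  i=2: -1.9593·0.5096 − -5.4820·2.3968 = +12.1407 (running +20.0417)
  i=3: -5.4820·-4.8404 − 3.0863·0.5096 = +24.9623 (running +45.0040)
  i=4: 3.0863·1.9611 − 1.6934·-4.8404 = +14.2490 (running +59.2530)
Area = |Σ|/2 = |59.2530|/2 = 29.6265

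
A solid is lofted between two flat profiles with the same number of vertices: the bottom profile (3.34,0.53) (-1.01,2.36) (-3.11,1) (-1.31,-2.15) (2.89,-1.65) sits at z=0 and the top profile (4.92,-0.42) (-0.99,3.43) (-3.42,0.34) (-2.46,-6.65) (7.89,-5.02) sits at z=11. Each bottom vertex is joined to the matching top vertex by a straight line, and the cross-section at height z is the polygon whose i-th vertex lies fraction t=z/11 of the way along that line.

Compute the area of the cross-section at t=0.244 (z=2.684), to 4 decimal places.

Cross-section at t=0.244: each vertex is (1-t)·p0[i] + t·p1[i].
  v1: (1-0.244)·(3.34,0.53) + 0.244·(4.92,-0.42) = (3.7255,0.2982)
  v2: (1-0.244)·(-1.01,2.36) + 0.244·(-0.99,3.43) = (-1.0051,2.6211)
  v3: (1-0.244)·(-3.11,1) + 0.244·(-3.42,0.34) = (-3.1856,0.8390)
  v4: (1-0.244)·(-1.31,-2.15) + 0.244·(-2.46,-6.65) = (-1.5906,-3.2480)
  v5: (1-0.244)·(2.89,-1.65) + 0.244·(7.89,-5.02) = (4.1100,-2.4723)
Shoelace sum Σ(x_i·y_{i+1} − x_{i+1}·y_i):
  i=1: 3.7255·2.6211 − -1.0051·0.2982 = +10.0646 (running +10.0646)
  i=2: -1.0051·0.8390 − -3.1856·2.6211 = +7.5066 (running +17.5712)
  i=3: -3.1856·-3.2480 − -1.5906·0.8390 = +11.6814 (running +29.2526)
  i=4: -1.5906·-2.4723 − 4.1100·-3.2480 = +17.2817 (running +46.5343)
  i=5: 4.1100·0.2982 − 3.7255·-2.4723 = +10.4361 (running +56.9704)
Area = |Σ|/2 = |56.9704|/2 = 28.4852

Area at t=0.244: 28.4852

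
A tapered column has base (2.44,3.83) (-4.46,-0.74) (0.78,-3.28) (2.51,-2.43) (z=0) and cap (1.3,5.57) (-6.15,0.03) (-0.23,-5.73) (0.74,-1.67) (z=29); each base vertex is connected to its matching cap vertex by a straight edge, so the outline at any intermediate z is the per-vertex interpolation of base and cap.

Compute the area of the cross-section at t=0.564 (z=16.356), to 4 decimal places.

Cross-section at t=0.564: each vertex is (1-t)·p0[i] + t·p1[i].
  v1: (1-0.564)·(2.44,3.83) + 0.564·(1.3,5.57) = (1.7970,4.8114)
  v2: (1-0.564)·(-4.46,-0.74) + 0.564·(-6.15,0.03) = (-5.4132,-0.3057)
  v3: (1-0.564)·(0.78,-3.28) + 0.564·(-0.23,-5.73) = (0.2104,-4.6618)
  v4: (1-0.564)·(2.51,-2.43) + 0.564·(0.74,-1.67) = (1.5117,-2.0014)
Shoelace sum Σ(x_i·y_{i+1} − x_{i+1}·y_i):
  i=1: 1.7970·-0.3057 − -5.4132·4.8114 = +25.4953 (running +25.4953)
  i=2: -5.4132·-4.6618 − 0.2104·-0.3057 = +25.2994 (running +50.7947)
  i=3: 0.2104·-2.0014 − 1.5117·-4.6618 = +6.6263 (running +57.4210)
  i=4: 1.5117·4.8114 − 1.7970·-2.0014 = +10.8700 (running +68.2909)
Area = |Σ|/2 = |68.2909|/2 = 34.1455

Area at t=0.564: 34.1455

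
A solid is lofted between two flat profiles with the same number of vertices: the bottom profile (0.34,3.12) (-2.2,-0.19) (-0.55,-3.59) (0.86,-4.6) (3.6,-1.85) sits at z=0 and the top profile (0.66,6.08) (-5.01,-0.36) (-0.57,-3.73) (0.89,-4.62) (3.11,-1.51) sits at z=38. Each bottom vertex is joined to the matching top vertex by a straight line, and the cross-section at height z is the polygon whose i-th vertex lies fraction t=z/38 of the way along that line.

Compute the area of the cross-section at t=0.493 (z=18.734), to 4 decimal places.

Area at t=0.493: 32.6280

Cross-section at t=0.493: each vertex is (1-t)·p0[i] + t·p1[i].
  v1: (1-0.493)·(0.34,3.12) + 0.493·(0.66,6.08) = (0.4978,4.5793)
  v2: (1-0.493)·(-2.2,-0.19) + 0.493·(-5.01,-0.36) = (-3.5853,-0.2738)
  v3: (1-0.493)·(-0.55,-3.59) + 0.493·(-0.57,-3.73) = (-0.5599,-3.6590)
  v4: (1-0.493)·(0.86,-4.6) + 0.493·(0.89,-4.62) = (0.8748,-4.6099)
  v5: (1-0.493)·(3.6,-1.85) + 0.493·(3.11,-1.51) = (3.3584,-1.6824)
Shoelace sum Σ(x_i·y_{i+1} − x_{i+1}·y_i):
  i=1: 0.4978·-0.2738 − -3.5853·4.5793 = +16.2819 (running +16.2819)
  i=2: -3.5853·-3.6590 − -0.5599·-0.2738 = +12.9655 (running +29.2474)
  i=3: -0.5599·-4.6099 − 0.8748·-3.6590 = +5.7818 (running +35.0292)
  i=4: 0.8748·-1.6824 − 3.3584·-4.6099 = +14.0102 (running +49.0394)
  i=5: 3.3584·4.5793 − 0.4978·-1.6824 = +16.2166 (running +65.2560)
Area = |Σ|/2 = |65.2560|/2 = 32.6280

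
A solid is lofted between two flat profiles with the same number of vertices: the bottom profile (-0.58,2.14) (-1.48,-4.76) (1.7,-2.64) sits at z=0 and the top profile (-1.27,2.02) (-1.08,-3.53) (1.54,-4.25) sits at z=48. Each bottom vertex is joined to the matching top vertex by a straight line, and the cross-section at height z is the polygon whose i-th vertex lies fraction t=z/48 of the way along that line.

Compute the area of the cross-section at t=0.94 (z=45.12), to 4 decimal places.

Cross-section at t=0.94: each vertex is (1-t)·p0[i] + t·p1[i].
  v1: (1-0.94)·(-0.58,2.14) + 0.94·(-1.27,2.02) = (-1.2286,2.0272)
  v2: (1-0.94)·(-1.48,-4.76) + 0.94·(-1.08,-3.53) = (-1.1040,-3.6038)
  v3: (1-0.94)·(1.7,-2.64) + 0.94·(1.54,-4.25) = (1.5496,-4.1534)
Shoelace sum Σ(x_i·y_{i+1} − x_{i+1}·y_i):
  i=1: -1.2286·-3.6038 − -1.1040·2.0272 = +6.6657 (running +6.6657)
  i=2: -1.1040·-4.1534 − 1.5496·-3.6038 = +10.1698 (running +16.8355)
  i=3: 1.5496·2.0272 − -1.2286·-4.1534 = -1.9615 (running +14.8739)
Area = |Σ|/2 = |14.8739|/2 = 7.4370

Area at t=0.94: 7.4370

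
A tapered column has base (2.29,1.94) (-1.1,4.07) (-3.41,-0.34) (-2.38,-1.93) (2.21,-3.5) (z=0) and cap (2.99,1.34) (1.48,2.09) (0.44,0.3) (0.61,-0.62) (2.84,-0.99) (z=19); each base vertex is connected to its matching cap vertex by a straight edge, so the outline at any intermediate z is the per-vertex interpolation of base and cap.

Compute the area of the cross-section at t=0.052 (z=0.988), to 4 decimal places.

Cross-section at t=0.052: each vertex is (1-t)·p0[i] + t·p1[i].
  v1: (1-0.052)·(2.29,1.94) + 0.052·(2.99,1.34) = (2.3264,1.9088)
  v2: (1-0.052)·(-1.1,4.07) + 0.052·(1.48,2.09) = (-0.9658,3.9670)
  v3: (1-0.052)·(-3.41,-0.34) + 0.052·(0.44,0.3) = (-3.2098,-0.3067)
  v4: (1-0.052)·(-2.38,-1.93) + 0.052·(0.61,-0.62) = (-2.2245,-1.8619)
  v5: (1-0.052)·(2.21,-3.5) + 0.052·(2.84,-0.99) = (2.2428,-3.3695)
Shoelace sum Σ(x_i·y_{i+1} − x_{i+1}·y_i):
  i=1: 2.3264·3.9670 − -0.9658·1.9088 = +11.0725 (running +11.0725)
  i=2: -0.9658·-0.3067 − -3.2098·3.9670 = +13.0296 (running +24.1022)
  i=3: -3.2098·-1.8619 − -2.2245·-0.3067 = +5.2940 (running +29.3961)
  i=4: -2.2245·-3.3695 − 2.2428·-1.8619 = +11.6712 (running +41.0673)
  i=5: 2.2428·1.9088 − 2.3264·-3.3695 = +12.1197 (running +53.1871)
Area = |Σ|/2 = |53.1871|/2 = 26.5935

Area at t=0.052: 26.5935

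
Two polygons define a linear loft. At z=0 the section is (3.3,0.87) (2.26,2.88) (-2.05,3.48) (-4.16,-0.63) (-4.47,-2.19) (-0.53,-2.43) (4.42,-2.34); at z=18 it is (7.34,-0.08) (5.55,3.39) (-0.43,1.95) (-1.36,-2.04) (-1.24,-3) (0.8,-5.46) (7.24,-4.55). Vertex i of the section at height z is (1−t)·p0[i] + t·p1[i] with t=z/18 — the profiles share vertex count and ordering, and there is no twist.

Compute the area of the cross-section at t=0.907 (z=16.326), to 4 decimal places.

Area at t=0.907: 57.9540

Cross-section at t=0.907: each vertex is (1-t)·p0[i] + t·p1[i].
  v1: (1-0.907)·(3.3,0.87) + 0.907·(7.34,-0.08) = (6.9643,0.0083)
  v2: (1-0.907)·(2.26,2.88) + 0.907·(5.55,3.39) = (5.2440,3.3426)
  v3: (1-0.907)·(-2.05,3.48) + 0.907·(-0.43,1.95) = (-0.5807,2.0923)
  v4: (1-0.907)·(-4.16,-0.63) + 0.907·(-1.36,-2.04) = (-1.6204,-1.9089)
  v5: (1-0.907)·(-4.47,-2.19) + 0.907·(-1.24,-3) = (-1.5404,-2.9247)
  v6: (1-0.907)·(-0.53,-2.43) + 0.907·(0.8,-5.46) = (0.6763,-5.1782)
  v7: (1-0.907)·(4.42,-2.34) + 0.907·(7.24,-4.55) = (6.9777,-4.3445)
Shoelace sum Σ(x_i·y_{i+1} − x_{i+1}·y_i):
  i=1: 6.9643·3.3426 − 5.2440·0.0083 = +23.2348 (running +23.2348)
  i=2: 5.2440·2.0923 − -0.5807·3.3426 = +12.9129 (running +36.1477)
  i=3: -0.5807·-1.9089 − -1.6204·2.0923 = +4.4988 (running +40.6465)
  i=4: -1.6204·-2.9247 − -1.5404·-1.9089 = +1.7987 (running +42.4452)
  i=5: -1.5404·-5.1782 − 0.6763·-2.9247 = +9.9544 (running +52.3997)
  i=6: 0.6763·-4.3445 − 6.9777·-5.1782 = +33.1940 (running +85.5937)
  i=7: 6.9777·0.0083 − 6.9643·-4.3445 = +30.3144 (running +115.9080)
Area = |Σ|/2 = |115.9080|/2 = 57.9540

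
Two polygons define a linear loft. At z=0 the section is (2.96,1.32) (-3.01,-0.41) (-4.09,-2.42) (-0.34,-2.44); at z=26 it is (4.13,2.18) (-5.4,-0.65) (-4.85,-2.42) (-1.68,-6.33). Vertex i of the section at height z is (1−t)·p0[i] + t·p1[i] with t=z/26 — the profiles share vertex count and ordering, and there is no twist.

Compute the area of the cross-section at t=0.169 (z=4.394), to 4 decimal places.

Area at t=0.169: 15.2935

Cross-section at t=0.169: each vertex is (1-t)·p0[i] + t·p1[i].
  v1: (1-0.169)·(2.96,1.32) + 0.169·(4.13,2.18) = (3.1577,1.4653)
  v2: (1-0.169)·(-3.01,-0.41) + 0.169·(-5.4,-0.65) = (-3.4139,-0.4506)
  v3: (1-0.169)·(-4.09,-2.42) + 0.169·(-4.85,-2.42) = (-4.2184,-2.4200)
  v4: (1-0.169)·(-0.34,-2.44) + 0.169·(-1.68,-6.33) = (-0.5665,-3.0974)
Shoelace sum Σ(x_i·y_{i+1} − x_{i+1}·y_i):
  i=1: 3.1577·-0.4506 − -3.4139·1.4653 = +3.5798 (running +3.5798)
  i=2: -3.4139·-2.4200 − -4.2184·-0.4506 = +6.3610 (running +9.9408)
  i=3: -4.2184·-3.0974 − -0.5665·-2.4200 = +11.6954 (running +21.6362)
  i=4: -0.5665·1.4653 − 3.1577·-3.0974 = +8.9507 (running +30.5869)
Area = |Σ|/2 = |30.5869|/2 = 15.2935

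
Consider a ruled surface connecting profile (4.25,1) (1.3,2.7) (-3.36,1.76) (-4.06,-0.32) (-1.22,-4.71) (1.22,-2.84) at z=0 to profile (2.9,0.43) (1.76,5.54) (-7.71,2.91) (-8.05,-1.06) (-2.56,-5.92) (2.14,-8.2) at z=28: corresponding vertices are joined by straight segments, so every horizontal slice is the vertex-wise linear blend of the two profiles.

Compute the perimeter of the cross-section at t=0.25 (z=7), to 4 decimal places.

Cross-section at t=0.25: each vertex is (1-t)·p0[i] + t·p1[i].
  v1: (1-0.25)·(4.25,1) + 0.25·(2.9,0.43) = (3.9125,0.8575)
  v2: (1-0.25)·(1.3,2.7) + 0.25·(1.76,5.54) = (1.4150,3.4100)
  v3: (1-0.25)·(-3.36,1.76) + 0.25·(-7.71,2.91) = (-4.4475,2.0475)
  v4: (1-0.25)·(-4.06,-0.32) + 0.25·(-8.05,-1.06) = (-5.0575,-0.5050)
  v5: (1-0.25)·(-1.22,-4.71) + 0.25·(-2.56,-5.92) = (-1.5550,-5.0125)
  v6: (1-0.25)·(1.22,-2.84) + 0.25·(2.14,-8.2) = (1.4500,-4.1800)
Perimeter = Σ |v_{i+1} − v_i|:
  edge 1→2: √(-2.4975² + 2.5525²) = 3.5711 (running 3.5711)
  edge 2→3: √(-5.8625² + -1.3625²) = 6.0187 (running 9.5898)
  edge 3→4: √(-0.6100² + -2.5525²) = 2.6244 (running 12.2142)
  edge 4→5: √(3.5025² + -4.5075²) = 5.7083 (running 17.9226)
  edge 5→6: √(3.0050² + 0.8325²) = 3.1182 (running 21.0407)
  edge 6→1: √(2.4625² + 5.0375²) = 5.6072 (running 26.6479)
Perimeter = 26.6479

Perimeter at t=0.25: 26.6479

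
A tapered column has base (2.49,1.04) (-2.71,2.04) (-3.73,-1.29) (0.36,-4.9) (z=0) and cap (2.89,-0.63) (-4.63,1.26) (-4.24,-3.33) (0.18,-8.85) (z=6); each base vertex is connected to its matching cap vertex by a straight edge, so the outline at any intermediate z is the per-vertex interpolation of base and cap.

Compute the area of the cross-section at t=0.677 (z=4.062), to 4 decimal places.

Area at t=0.677: 36.5375

Cross-section at t=0.677: each vertex is (1-t)·p0[i] + t·p1[i].
  v1: (1-0.677)·(2.49,1.04) + 0.677·(2.89,-0.63) = (2.7608,-0.0906)
  v2: (1-0.677)·(-2.71,2.04) + 0.677·(-4.63,1.26) = (-4.0098,1.5119)
  v3: (1-0.677)·(-3.73,-1.29) + 0.677·(-4.24,-3.33) = (-4.0753,-2.6711)
  v4: (1-0.677)·(0.36,-4.9) + 0.677·(0.18,-8.85) = (0.2381,-7.5742)
Shoelace sum Σ(x_i·y_{i+1} − x_{i+1}·y_i):
  i=1: 2.7608·1.5119 − -4.0098·-0.0906 = +3.8109 (running +3.8109)
  i=2: -4.0098·-2.6711 − -4.0753·1.5119 = +16.8722 (running +20.6831)
  i=3: -4.0753·-7.5742 − 0.2381·-2.6711 = +31.5028 (running +52.1859)
  i=4: 0.2381·-0.0906 − 2.7608·-7.5742 = +20.8891 (running +73.0750)
Area = |Σ|/2 = |73.0750|/2 = 36.5375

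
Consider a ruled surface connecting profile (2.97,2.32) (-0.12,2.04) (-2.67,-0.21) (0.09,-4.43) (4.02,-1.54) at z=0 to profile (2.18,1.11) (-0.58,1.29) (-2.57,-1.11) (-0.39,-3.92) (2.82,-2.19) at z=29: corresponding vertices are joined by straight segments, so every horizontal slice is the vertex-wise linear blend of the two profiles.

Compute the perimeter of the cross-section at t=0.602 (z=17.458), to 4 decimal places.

Cross-section at t=0.602: each vertex is (1-t)·p0[i] + t·p1[i].
  v1: (1-0.602)·(2.97,2.32) + 0.602·(2.18,1.11) = (2.4944,1.5916)
  v2: (1-0.602)·(-0.12,2.04) + 0.602·(-0.58,1.29) = (-0.3969,1.5885)
  v3: (1-0.602)·(-2.67,-0.21) + 0.602·(-2.57,-1.11) = (-2.6098,-0.7518)
  v4: (1-0.602)·(0.09,-4.43) + 0.602·(-0.39,-3.92) = (-0.1990,-4.1230)
  v5: (1-0.602)·(4.02,-1.54) + 0.602·(2.82,-2.19) = (3.2976,-1.9313)
Perimeter = Σ |v_{i+1} − v_i|:
  edge 1→2: √(-2.8913² + -0.0031²) = 2.8913 (running 2.8913)
  edge 2→3: √(-2.2129² + -2.3403²) = 3.2208 (running 6.1122)
  edge 3→4: √(2.4108² + -3.3712²) = 4.1445 (running 10.2567)
  edge 4→5: √(3.4966² + 2.1917²) = 4.1267 (running 14.3834)
  edge 5→1: √(-0.8032² + 3.5229²) = 3.6133 (running 17.9966)
Perimeter = 17.9966

Perimeter at t=0.602: 17.9966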